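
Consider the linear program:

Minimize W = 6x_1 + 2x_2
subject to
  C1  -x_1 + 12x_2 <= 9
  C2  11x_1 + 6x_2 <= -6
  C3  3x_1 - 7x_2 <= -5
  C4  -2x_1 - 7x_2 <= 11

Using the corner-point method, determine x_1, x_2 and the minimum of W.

Vertices and W = 6x_1 + 2x_2:
  (-21/23, 31/46) → W = -95/23
  (-195/31, 7/31) → W = -1156/31
  (-72/95, 37/95) → W = -358/95
  (-16/5, -23/35) → W = -718/35

At the optimal vertex, -x_1 + 12x_2 = 9 and -2x_1 - 7x_2 = 11.
Solving simultaneously gives x_1 = -195/31, x_2 = 7/31.

x_1 = -195/31, x_2 = 7/31, minimum W = -1156/31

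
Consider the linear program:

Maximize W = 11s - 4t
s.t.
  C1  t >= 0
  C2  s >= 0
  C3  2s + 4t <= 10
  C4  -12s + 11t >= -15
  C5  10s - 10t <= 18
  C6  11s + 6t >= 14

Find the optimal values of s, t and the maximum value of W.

s = 17/7, t = 9/7, maximum W = 151/7

Feasible corners and W = 11s - 4t:
  (0, 5/2) → W = -10
  (0, 7/3) → W = -28/3
  (17/7, 9/7) → W = 151/7
  (244/193, 3/193) → W = 2672/193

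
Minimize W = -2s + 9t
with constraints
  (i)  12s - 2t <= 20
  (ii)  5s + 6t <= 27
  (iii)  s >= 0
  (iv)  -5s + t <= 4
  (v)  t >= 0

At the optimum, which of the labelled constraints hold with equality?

Vertices and W = -2s + 9t:
  (87/41, 112/41) → W = 834/41
  (5/3, 0) → W = -10/3
  (3/35, 31/7) → W = 1389/35
  (0, 4) → W = 36
  (0, 0) → W = 0

The minimum is at (5/3, 0). Substituting into each constraint, equality holds for (i) and (v); the remaining constraints have slack.

(i) and (v)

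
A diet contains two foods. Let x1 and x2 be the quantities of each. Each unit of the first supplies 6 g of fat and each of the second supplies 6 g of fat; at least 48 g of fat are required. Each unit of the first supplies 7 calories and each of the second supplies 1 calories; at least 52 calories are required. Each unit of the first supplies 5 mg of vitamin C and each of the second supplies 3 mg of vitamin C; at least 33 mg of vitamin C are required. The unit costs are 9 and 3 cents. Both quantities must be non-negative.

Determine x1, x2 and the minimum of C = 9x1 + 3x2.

x1 = 22/3, x2 = 2/3, minimum C = 68

Extreme points and C = 9x1 + 3x2:
  (0, 52) → C = 156
  (8, 0) → C = 72
  (22/3, 2/3) → C = 68
The feasible region is unbounded (it extends along (0, 1), (1, 0)), but C strictly increases along every unbounded feasible direction, so there is no improving ray and the minimum is attained at a vertex.

The optimum lies where 6x1 + 6x2 = 48 and 7x1 + x2 = 52.
Solving simultaneously gives x1 = 22/3, x2 = 2/3.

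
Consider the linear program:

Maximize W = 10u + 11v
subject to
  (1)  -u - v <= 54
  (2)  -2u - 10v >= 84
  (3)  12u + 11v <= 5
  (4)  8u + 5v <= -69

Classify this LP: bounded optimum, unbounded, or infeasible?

bounded optimum

Extreme points and W = 10u + 11v:
  (-57, 3) → W = -537
  (67, -121) → W = -661
  (-27/7, -267/35) → W = -4287/35
The feasible region has finitely many vertices and no improving ray; the maximum is -4287/35 at (-27/7, -267/35).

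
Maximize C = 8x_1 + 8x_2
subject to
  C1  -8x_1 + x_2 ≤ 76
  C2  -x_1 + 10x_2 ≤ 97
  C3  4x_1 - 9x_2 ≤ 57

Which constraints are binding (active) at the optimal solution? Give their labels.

Extreme points and C = 8x_1 + 8x_2:
  (-663/79, 700/79) → C = 296/79
  (-741/68, -190/17) → C = -3002/17
  (1443/31, 445/31) → C = 15104/31

The maximum is at (1443/31, 445/31). Substituting into each constraint, equality holds for C2 and C3; the remaining constraints have slack.

C2 and C3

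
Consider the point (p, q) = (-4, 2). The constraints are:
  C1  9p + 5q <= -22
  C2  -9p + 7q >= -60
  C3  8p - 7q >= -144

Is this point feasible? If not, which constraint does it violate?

feasible

C1: -26 ≤ -22 ✓
C2: 50 ≥ -60 ✓
C3: -46 ≥ -144 ✓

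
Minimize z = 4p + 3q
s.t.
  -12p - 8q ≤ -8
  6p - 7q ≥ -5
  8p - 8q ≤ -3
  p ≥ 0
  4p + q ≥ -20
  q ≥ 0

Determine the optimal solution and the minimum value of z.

Corner points and z = 4p + 3q:
  (4/33, 9/11) → z = 97/33
  (1/4, 5/8) → z = 23/8
  (19/8, 11/4) → z = 71/4

At the optimal vertex, -12p - 8q = -8 and 8p - 8q = -3.
Solving simultaneously gives p = 1/4, q = 5/8.

p = 1/4, q = 5/8, minimum z = 23/8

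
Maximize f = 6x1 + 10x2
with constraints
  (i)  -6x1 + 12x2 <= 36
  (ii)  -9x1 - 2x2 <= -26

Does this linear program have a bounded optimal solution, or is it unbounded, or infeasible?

From the feasible point (2, 4), moving in the direction (12, 6) keeps every constraint satisfied while f increases without bound.

unbounded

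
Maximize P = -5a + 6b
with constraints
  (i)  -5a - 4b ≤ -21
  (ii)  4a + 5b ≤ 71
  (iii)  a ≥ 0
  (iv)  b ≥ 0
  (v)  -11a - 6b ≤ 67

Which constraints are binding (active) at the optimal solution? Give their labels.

(ii) and (iii)

Vertices and P = -5a + 6b:
  (0, 21/4) → P = 63/2
  (21/5, 0) → P = -21
  (0, 71/5) → P = 426/5
  (71/4, 0) → P = -355/4

The maximum is at (0, 71/5). Substituting into each constraint, equality holds for (ii) and (iii); the remaining constraints have slack.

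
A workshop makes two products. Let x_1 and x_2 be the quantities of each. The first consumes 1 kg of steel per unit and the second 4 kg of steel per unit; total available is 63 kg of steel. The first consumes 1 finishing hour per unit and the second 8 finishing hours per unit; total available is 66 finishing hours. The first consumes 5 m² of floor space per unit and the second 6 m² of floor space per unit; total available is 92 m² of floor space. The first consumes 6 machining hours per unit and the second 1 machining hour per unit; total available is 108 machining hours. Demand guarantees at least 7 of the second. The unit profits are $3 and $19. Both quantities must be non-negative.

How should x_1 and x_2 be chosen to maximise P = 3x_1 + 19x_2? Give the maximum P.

x_1 = 10, x_2 = 7, maximum P = 163

Extreme points and P = 3x_1 + 19x_2:
  (0, 33/4) → P = 627/4
  (0, 7) → P = 133
  (10, 7) → P = 163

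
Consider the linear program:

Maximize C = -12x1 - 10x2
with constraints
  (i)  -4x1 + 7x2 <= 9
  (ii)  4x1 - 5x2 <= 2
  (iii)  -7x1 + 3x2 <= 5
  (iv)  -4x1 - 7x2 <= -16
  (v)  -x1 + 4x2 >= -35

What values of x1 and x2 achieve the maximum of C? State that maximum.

x1 = 7/8, x2 = 25/14, maximum C = -397/14

Extreme points and C = -12x1 - 10x2:
  (59/8, 11/2) → C = -287/2
  (7/8, 25/14) → C = -397/14
  (47/24, 7/6) → C = -211/6

The optimum lies where -4x1 + 7x2 = 9 and -4x1 - 7x2 = -16.
Solving simultaneously gives x1 = 7/8, x2 = 25/14.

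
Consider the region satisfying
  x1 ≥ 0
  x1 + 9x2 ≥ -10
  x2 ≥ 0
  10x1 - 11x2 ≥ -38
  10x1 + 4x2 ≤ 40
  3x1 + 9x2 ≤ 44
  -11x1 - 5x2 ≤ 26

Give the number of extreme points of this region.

Pairwise boundary intersections that survive every other constraint:
  (0, 0)
  (0, 38/11)
  (4, 0)
  (142/123, 554/123)
  (92/39, 160/39)

5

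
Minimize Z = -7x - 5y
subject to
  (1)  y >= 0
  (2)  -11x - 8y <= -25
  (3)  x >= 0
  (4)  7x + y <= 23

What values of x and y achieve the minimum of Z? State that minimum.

x = 0, y = 23, minimum Z = -115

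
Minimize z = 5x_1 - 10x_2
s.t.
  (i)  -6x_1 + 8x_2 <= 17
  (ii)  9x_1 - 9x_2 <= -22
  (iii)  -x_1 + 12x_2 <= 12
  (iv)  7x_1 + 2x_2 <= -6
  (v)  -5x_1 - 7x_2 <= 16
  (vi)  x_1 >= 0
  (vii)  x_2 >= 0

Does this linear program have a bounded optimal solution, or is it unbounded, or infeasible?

The boundaries -6x_1 + 8x_2 = 17 and -x_1 + 12x_2 = 12 meet at (-27/16, 55/64), but that point violates x_1 ≥ 0. Every candidate vertex is excluded by some other constraint, so the feasible region is empty.

infeasible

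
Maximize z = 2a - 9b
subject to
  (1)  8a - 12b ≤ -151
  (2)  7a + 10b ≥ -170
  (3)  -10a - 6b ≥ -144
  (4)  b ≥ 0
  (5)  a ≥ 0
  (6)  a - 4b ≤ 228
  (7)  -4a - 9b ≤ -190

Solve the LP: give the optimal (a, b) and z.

Corner points and z = 2a - 9b:
  (0, 24) → z = -216
  (26/11, 662/33) → z = -1934/11
  (0, 190/9) → z = -190

The binding constraints are -10a - 6b = -144 and -4a - 9b = -190.
Solving simultaneously gives a = 26/11, b = 662/33.

a = 26/11, b = 662/33, maximum z = -1934/11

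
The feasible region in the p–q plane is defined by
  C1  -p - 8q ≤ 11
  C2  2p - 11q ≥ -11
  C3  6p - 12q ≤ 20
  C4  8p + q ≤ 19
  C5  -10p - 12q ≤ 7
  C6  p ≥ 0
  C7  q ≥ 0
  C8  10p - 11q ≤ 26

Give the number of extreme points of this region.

Of the 28 pairwise boundary intersections, those satisfying every inequality are:
  (11/5, 7/5)
  (0, 1)
  (19/8, 0)
  (0, 0)

4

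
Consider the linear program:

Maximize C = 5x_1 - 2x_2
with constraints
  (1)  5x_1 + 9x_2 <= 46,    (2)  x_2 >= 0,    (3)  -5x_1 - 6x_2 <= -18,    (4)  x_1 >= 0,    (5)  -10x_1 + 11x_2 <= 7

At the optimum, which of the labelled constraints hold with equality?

Vertices and C = 5x_1 - 2x_2:
  (46/5, 0) → C = 46
  (443/145, 99/29) → C = 245/29
  (18/5, 0) → C = 18
  (156/115, 43/23) → C = 70/23

The maximum is at (46/5, 0). Substituting into each constraint, equality holds for (1) and (2); the remaining constraints have slack.

(1) and (2)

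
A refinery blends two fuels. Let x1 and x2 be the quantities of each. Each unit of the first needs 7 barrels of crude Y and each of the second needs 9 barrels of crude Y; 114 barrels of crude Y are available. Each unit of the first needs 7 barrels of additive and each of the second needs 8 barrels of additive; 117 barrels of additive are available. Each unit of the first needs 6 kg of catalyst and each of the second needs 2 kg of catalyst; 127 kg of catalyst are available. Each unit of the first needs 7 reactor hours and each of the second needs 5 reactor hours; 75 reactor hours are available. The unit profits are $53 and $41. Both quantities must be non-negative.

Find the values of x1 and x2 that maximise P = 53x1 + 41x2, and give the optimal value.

Feasible corners and P = 53x1 + 41x2:
  (0, 0) → P = 0
  (0, 38/3) → P = 1558/3
  (75/7, 0) → P = 3975/7
  (15/4, 39/4) → P = 1197/2

x1 = 15/4, x2 = 39/4, maximum P = 1197/2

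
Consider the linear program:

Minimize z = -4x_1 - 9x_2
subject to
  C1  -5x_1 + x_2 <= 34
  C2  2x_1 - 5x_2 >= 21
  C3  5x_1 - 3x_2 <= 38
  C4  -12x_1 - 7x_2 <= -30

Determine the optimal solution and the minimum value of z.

x_1 = 127/19, x_2 = -29/19, minimum z = -13

Extreme points and z = -4x_1 - 9x_2:
  (127/19, -29/19) → z = -13
  (297/74, -96/37) → z = 270/37
  (356/71, -306/71) → z = 1330/71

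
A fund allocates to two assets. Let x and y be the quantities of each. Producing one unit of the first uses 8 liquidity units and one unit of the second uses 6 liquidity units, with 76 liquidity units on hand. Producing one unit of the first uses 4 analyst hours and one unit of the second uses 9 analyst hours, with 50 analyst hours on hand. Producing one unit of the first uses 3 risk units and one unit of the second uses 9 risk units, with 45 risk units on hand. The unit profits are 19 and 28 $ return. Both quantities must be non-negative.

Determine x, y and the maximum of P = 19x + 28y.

Feasible corners and P = 19x + 28y:
  (0, 0) → P = 0
  (0, 5) → P = 140
  (19/2, 0) → P = 361/2
  (8, 2) → P = 208
  (5, 10/3) → P = 565/3

x = 8, y = 2, maximum P = 208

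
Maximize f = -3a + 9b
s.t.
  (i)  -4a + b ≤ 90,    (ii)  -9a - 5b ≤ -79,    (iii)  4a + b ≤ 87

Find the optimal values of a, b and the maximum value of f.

Feasible corners and f = -3a + 9b:
  (-371/29, 1126/29) → f = 11247/29
  (-3/8, 177/2) → f = 6381/8
  (356/11, -467/11) → f = -5271/11

a = -3/8, b = 177/2, maximum f = 6381/8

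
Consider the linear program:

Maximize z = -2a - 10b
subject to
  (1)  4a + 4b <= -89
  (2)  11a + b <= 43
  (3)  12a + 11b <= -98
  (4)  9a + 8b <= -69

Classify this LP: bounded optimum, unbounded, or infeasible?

From the feasible point (261/40, -1151/40), moving in the direction (1, -11) keeps every constraint satisfied while z increases without bound.

unbounded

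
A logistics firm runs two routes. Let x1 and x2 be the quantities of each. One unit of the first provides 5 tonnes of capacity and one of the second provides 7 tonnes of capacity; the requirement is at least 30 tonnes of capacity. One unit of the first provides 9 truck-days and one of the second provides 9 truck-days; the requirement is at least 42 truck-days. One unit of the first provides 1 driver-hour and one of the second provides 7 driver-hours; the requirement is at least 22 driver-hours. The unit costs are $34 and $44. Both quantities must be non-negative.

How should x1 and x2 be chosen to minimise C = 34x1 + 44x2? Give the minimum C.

Feasible corners and C = 34x1 + 44x2:
  (0, 14/3) → C = 616/3
  (22, 0) → C = 748
  (4/3, 10/3) → C = 192
  (2, 20/7) → C = 1356/7
The feasible region is unbounded (it extends along (0, 1), (1, 0)), but C strictly increases along every unbounded feasible direction, so there is no improving ray and the minimum is attained at a vertex.

At the optimal vertex, 5x1 + 7x2 = 30 and 9x1 + 9x2 = 42.
Solving simultaneously gives x1 = 4/3, x2 = 10/3.

x1 = 4/3, x2 = 10/3, minimum C = 192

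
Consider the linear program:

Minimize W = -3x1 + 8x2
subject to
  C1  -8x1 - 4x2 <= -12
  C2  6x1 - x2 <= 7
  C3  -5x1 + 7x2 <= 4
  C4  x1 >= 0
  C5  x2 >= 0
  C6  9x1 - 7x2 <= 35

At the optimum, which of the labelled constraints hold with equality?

Corner points and W = -3x1 + 8x2:
  (5/4, 1/2) → W = 1/4
  (17/19, 23/19) → W = 7
  (53/37, 59/37) → W = 313/37

The minimum is at (5/4, 1/2). Substituting into each constraint, equality holds for C1 and C2; the remaining constraints have slack.

C1 and C2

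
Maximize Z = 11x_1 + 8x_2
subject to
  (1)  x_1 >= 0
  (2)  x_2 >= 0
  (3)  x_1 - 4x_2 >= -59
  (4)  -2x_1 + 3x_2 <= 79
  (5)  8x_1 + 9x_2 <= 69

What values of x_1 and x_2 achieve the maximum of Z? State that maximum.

At the optimal vertex, x_2 = 0 and 8x_1 + 9x_2 = 69.
Solving simultaneously gives x_1 = 69/8, x_2 = 0.

x_1 = 69/8, x_2 = 0, maximum Z = 759/8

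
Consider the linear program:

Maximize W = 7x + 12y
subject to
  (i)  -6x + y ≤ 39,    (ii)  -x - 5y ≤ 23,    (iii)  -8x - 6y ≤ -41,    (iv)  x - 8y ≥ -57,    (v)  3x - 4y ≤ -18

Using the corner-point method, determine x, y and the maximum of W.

x = 21/5, y = 153/20, maximum W = 606/5

The optimum lies where x - 8y = -57 and 3x - 4y = -18.
Solving simultaneously gives x = 21/5, y = 153/20.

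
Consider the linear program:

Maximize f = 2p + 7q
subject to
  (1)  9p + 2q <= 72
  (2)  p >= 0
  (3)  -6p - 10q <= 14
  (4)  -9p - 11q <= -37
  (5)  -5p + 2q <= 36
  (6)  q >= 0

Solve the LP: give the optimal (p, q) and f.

Extreme points and f = 2p + 7q:
  (18/7, 171/7) → f = 1233/7
  (8, 0) → f = 16
  (0, 37/11) → f = 259/11
  (0, 18) → f = 126
  (37/9, 0) → f = 74/9

p = 18/7, q = 171/7, maximum f = 1233/7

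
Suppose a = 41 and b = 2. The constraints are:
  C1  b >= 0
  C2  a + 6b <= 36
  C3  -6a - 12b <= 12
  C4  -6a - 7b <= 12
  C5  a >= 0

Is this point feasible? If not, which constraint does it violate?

Constraint C2: a + 6b = 53, which is not ≤ 36. All other constraints are satisfied.

not feasible — violates C2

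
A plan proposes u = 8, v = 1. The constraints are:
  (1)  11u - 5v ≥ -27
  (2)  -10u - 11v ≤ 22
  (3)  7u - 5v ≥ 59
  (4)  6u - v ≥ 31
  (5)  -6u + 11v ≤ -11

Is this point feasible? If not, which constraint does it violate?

Constraint (3): 7u - 5v = 51, which is not ≥ 59. All other constraints are satisfied.

not feasible — violates (3)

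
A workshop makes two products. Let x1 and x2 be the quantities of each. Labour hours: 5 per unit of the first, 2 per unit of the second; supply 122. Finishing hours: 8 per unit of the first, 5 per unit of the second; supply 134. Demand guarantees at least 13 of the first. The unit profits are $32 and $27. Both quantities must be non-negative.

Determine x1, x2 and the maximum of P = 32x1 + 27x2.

x1 = 13, x2 = 6, maximum P = 578

Corner points and P = 32x1 + 27x2:
  (67/4, 0) → P = 536
  (13, 0) → P = 416
  (13, 6) → P = 578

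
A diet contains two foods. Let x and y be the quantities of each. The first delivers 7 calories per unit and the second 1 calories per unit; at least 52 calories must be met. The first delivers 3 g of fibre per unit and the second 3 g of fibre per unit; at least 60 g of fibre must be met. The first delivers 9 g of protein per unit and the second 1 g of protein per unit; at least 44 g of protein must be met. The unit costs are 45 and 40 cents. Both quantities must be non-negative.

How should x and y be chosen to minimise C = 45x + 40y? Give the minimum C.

x = 16/3, y = 44/3, minimum C = 2480/3

Feasible corners and C = 45x + 40y:
  (0, 52) → C = 2080
  (20, 0) → C = 900
  (16/3, 44/3) → C = 2480/3
The feasible region is unbounded (it extends along (0, 1), (1, 0)), but C strictly increases along every unbounded feasible direction, so there is no improving ray and the minimum is attained at a vertex.

The optimum lies where 7x + y = 52 and 3x + 3y = 60.
Solving simultaneously gives x = 16/3, y = 44/3.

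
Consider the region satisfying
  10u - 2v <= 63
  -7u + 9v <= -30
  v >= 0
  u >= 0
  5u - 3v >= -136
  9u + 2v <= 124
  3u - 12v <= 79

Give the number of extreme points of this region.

3

Intersecting each pair of boundary lines and keeping only the points that satisfy every inequality leaves:
  (507/76, 141/76)
  (63/10, 0)
  (30/7, 0)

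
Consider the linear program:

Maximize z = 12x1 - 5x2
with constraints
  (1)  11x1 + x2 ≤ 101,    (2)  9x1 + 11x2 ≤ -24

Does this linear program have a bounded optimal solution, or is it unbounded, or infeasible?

From the feasible point (1135/112, -1173/112), moving in the direction (1, -11) keeps every constraint satisfied while z increases without bound.

unbounded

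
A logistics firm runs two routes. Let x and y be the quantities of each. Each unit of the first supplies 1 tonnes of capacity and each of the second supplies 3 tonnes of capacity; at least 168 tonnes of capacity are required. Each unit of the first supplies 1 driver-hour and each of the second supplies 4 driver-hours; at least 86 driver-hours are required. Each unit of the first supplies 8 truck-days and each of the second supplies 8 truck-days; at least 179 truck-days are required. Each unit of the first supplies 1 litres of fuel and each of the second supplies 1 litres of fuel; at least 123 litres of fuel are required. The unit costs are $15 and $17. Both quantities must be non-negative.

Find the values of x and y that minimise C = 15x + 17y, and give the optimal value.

The feasible region is unbounded (it extends along (0, 1), (1, 0)), but C strictly increases along every unbounded feasible direction, so there is no improving ray and the minimum is attained at a vertex.

The binding constraints are x + 3y = 168 and x + y = 123.
Solving simultaneously gives x = 201/2, y = 45/2.

x = 201/2, y = 45/2, minimum C = 1890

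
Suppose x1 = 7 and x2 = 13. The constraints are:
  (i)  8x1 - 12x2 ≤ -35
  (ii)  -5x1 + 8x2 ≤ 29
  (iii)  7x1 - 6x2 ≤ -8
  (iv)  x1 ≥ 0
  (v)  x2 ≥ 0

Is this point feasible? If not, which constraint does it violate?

not feasible — violates (ii)

Constraint (ii): -5x1 + 8x2 = 69, which is not ≤ 29. All other constraints are satisfied.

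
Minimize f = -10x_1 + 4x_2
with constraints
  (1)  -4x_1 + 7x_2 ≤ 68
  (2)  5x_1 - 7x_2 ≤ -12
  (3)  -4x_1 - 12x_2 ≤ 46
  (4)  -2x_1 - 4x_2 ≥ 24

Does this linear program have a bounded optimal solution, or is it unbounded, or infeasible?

bounded optimum

Feasible corners and f = -10x_1 + 4x_2:
  (-569/38, 22/19) → f = 2933/19
  (-44/3, 4/3) → f = 152
  (-13, 1/2) → f = 132
The feasible region has finitely many vertices and no improving ray; the minimum is 132 at (-13, 1/2).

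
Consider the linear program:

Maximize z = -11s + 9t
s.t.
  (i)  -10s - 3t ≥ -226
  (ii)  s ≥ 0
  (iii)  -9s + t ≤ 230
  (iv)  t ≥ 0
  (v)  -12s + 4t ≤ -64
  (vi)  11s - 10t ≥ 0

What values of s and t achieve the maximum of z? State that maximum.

Vertices and z = -11s + 9t:
  (113/5, 0) → z = -1243/5
  (2260/133, 2486/133) → z = -2486/133
  (16/3, 0) → z = -176/3
  (160/19, 176/19) → z = -176/19

The optimum lies where -12s + 4t = -64 and 11s - 10t = 0.
Solving simultaneously gives s = 160/19, t = 176/19.

s = 160/19, t = 176/19, maximum z = -176/19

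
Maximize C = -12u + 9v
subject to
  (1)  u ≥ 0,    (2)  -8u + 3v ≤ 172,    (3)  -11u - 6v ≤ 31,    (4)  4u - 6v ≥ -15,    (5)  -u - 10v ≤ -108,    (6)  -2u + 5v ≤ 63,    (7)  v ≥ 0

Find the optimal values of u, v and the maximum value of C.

Vertices and C = -12u + 9v:
  (249/23, 447/46) → C = -1953/46
  (303/8, 111/4) → C = -819/4
  (108, 0) → C = -1296
The feasible region is unbounded (it extends along (1, 0), (5, 2)), but C strictly decreases along every unbounded feasible direction, so there is no improving ray and the maximum is attained at a vertex.

u = 249/23, v = 447/46, maximum C = -1953/46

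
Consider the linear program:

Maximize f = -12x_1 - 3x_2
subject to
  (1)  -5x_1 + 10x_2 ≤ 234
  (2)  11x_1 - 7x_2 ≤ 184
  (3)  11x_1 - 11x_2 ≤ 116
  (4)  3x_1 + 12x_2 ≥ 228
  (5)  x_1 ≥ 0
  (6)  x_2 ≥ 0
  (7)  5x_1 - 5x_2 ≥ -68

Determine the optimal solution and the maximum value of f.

The binding constraints are 3x_1 + 12x_2 = 228 and 5x_1 - 5x_2 = -68.
Solving simultaneously gives x_1 = 108/25, x_2 = 448/25.

x_1 = 108/25, x_2 = 448/25, maximum f = -528/5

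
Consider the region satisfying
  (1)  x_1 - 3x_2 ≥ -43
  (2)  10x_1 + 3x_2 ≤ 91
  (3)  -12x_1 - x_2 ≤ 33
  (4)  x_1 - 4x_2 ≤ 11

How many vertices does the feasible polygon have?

Pairwise boundary intersections that survive every other constraint:
  (48/11, 521/33)
  (-142/37, 483/37)
  (397/43, -19/43)
  (-121/49, -165/49)

4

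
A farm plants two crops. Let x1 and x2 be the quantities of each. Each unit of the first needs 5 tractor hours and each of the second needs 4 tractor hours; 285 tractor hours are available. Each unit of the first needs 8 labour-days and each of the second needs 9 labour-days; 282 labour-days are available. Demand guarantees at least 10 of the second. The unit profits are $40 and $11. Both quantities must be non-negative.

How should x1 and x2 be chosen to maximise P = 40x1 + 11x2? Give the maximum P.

x1 = 24, x2 = 10, maximum P = 1070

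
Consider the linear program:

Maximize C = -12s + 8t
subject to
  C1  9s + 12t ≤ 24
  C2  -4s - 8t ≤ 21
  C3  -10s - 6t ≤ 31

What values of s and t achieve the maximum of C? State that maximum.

Feasible corners and C = -12s + 8t:
  (37/2, -95/8) → C = -317
  (-86/11, 173/22) → C = 1724/11
  (-61/28, -43/28) → C = 97/7

s = -86/11, t = 173/22, maximum C = 1724/11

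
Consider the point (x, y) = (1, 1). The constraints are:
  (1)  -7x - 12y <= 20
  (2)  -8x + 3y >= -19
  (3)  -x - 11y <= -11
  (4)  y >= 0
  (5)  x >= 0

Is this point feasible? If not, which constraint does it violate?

feasible

(1): -19 ≤ 20 ✓
(2): -5 ≥ -19 ✓
(3): -12 ≤ -11 ✓
(4): 1 ≥ 0 ✓
(5): 1 ≥ 0 ✓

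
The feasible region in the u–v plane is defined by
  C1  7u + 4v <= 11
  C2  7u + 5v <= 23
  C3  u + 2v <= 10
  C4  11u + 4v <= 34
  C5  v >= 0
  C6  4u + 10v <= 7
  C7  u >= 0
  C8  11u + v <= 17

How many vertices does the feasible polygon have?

Pairwise boundary intersections that survive every other constraint:
  (41/27, 5/54)
  (57/37, 2/37)
  (0, 0)
  (17/11, 0)
  (0, 7/10)

5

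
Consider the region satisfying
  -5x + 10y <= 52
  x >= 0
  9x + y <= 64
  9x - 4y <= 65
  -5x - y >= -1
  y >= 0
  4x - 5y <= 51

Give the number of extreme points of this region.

3

Of the 21 pairwise boundary intersections, those satisfying every inequality are:
  (0, 1)
  (0, 0)
  (1/5, 0)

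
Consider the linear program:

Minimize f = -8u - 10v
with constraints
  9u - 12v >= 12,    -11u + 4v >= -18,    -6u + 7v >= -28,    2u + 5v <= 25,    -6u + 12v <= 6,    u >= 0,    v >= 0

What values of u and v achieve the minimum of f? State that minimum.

u = 7/4, v = 5/16, minimum f = -137/8

Corner points and f = -8u - 10v:
  (7/4, 5/16) → f = -137/8
  (4/3, 0) → f = -32/3
  (18/11, 0) → f = -144/11

The optimum lies where 9u - 12v = 12 and -11u + 4v = -18.
Solving simultaneously gives u = 7/4, v = 5/16.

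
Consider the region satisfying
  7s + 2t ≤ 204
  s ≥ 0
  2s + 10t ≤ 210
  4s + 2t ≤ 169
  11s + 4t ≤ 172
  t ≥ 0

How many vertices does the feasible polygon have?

4

Intersecting each pair of boundary lines and keeping only the points that satisfy every inequality leaves:
  (0, 21)
  (0, 0)
  (440/51, 983/51)
  (172/11, 0)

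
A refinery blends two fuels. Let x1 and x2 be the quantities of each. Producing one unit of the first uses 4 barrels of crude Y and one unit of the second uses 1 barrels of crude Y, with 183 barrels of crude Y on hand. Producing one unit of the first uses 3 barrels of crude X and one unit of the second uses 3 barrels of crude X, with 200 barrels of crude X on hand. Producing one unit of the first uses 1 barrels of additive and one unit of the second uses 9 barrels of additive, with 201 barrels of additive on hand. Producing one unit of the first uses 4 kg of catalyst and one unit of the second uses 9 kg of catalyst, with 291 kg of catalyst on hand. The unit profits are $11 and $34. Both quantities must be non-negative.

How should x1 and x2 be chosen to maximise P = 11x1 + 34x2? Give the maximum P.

x1 = 30, x2 = 19, maximum P = 976

Corner points and P = 11x1 + 34x2:
  (0, 0) → P = 0
  (0, 67/3) → P = 2278/3
  (183/4, 0) → P = 2013/4
  (339/8, 27/2) → P = 7401/8
  (30, 19) → P = 976

The optimum lies where x1 + 9x2 = 201 and 4x1 + 9x2 = 291.
Solving simultaneously gives x1 = 30, x2 = 19.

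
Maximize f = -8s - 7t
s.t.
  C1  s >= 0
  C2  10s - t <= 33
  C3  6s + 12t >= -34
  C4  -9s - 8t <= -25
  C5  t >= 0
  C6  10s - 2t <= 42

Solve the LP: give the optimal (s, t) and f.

s = 0, t = 25/8, maximum f = -175/8

Corner points and f = -8s - 7t:
  (0, 25/8) → f = -175/8
  (33/10, 0) → f = -132/5
  (25/9, 0) → f = -200/9
The feasible region is unbounded (it extends along (0, 1), (1, 10)), but f strictly decreases along every unbounded feasible direction, so there is no improving ray and the maximum is attained at a vertex.

The optimum lies where s = 0 and -9s - 8t = -25.
Solving simultaneously gives s = 0, t = 25/8.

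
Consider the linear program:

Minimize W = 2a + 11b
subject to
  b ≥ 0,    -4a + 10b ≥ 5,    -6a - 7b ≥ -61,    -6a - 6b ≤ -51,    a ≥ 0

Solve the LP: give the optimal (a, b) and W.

Feasible corners and W = 2a + 11b:
  (575/88, 137/44) → W = 1041/22
  (40/7, 39/14) → W = 589/14
  (0, 61/7) → W = 671/7
  (0, 17/2) → W = 187/2

a = 40/7, b = 39/14, minimum W = 589/14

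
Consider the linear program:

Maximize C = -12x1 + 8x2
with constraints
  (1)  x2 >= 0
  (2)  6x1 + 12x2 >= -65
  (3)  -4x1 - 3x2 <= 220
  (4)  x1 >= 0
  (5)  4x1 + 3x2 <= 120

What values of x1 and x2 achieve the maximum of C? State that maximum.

Feasible corners and C = -12x1 + 8x2:
  (0, 0) → C = 0
  (30, 0) → C = -360
  (0, 40) → C = 320

The binding constraints are x1 = 0 and 4x1 + 3x2 = 120.
Solving simultaneously gives x1 = 0, x2 = 40.

x1 = 0, x2 = 40, maximum C = 320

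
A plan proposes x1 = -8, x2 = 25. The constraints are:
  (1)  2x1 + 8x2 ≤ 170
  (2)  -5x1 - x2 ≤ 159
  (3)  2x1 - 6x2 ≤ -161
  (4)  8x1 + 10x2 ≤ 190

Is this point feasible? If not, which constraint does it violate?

not feasible — violates (1)

Constraint (1): 2x1 + 8x2 = 184, which is not ≤ 170. All other constraints are satisfied.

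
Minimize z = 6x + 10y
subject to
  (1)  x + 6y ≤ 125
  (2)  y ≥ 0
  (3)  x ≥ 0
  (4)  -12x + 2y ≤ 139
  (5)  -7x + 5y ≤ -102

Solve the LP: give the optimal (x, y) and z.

x = 102/7, y = 0, minimum z = 612/7

Extreme points and z = 6x + 10y:
  (125, 0) → z = 750
  (1237/47, 773/47) → z = 15152/47
  (102/7, 0) → z = 612/7

The binding constraints are y = 0 and -7x + 5y = -102.
Solving simultaneously gives x = 102/7, y = 0.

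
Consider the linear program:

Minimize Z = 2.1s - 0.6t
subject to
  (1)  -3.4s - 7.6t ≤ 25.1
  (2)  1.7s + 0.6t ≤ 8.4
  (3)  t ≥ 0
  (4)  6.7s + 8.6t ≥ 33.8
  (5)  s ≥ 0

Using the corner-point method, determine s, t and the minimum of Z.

Feasible corners and Z = 2.1s - 0.6t:
  (1299/265, 59/530) → Z = 13551/1325
  (0, 14) → Z = -42/5
  (0, 169/43) → Z = -507/215

s = 0, t = 14, minimum Z = -8.4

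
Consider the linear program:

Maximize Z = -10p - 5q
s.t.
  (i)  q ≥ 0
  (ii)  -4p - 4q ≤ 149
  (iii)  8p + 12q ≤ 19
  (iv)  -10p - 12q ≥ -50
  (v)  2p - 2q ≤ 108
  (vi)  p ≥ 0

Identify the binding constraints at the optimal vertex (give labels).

(i) and (vi)

Extreme points and Z = -10p - 5q:
  (19/8, 0) → Z = -95/4
  (0, 0) → Z = 0
  (0, 19/12) → Z = -95/12

The maximum is at (0, 0). Substituting into each constraint, equality holds for (i) and (vi); the remaining constraints have slack.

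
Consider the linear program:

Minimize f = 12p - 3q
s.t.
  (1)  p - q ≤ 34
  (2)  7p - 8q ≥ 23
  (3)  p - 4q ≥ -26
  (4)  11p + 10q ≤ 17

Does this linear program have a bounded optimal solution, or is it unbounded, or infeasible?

unbounded

From the feasible point (17, -17), moving in the direction (-1, -1) keeps every constraint satisfied while f decreases without bound.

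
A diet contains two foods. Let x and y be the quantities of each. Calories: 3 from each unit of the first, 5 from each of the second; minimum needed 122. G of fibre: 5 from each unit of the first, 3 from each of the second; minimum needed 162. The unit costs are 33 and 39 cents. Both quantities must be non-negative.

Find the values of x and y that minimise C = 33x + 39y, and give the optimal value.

Vertices and C = 33x + 39y:
  (0, 54) → C = 2106
  (122/3, 0) → C = 1342
  (111/4, 31/4) → C = 1218
The feasible region is unbounded (it extends along (0, 1), (1, 0)), but C strictly increases along every unbounded feasible direction, so there is no improving ray and the minimum is attained at a vertex.

The binding constraints are 3x + 5y = 122 and 5x + 3y = 162.
Solving simultaneously gives x = 111/4, y = 31/4.

x = 111/4, y = 31/4, minimum C = 1218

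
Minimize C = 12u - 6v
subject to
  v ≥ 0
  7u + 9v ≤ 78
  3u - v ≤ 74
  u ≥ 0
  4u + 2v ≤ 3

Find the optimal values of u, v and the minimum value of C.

u = 0, v = 3/2, minimum C = -9

Corner points and C = 12u - 6v:
  (0, 0) → C = 0
  (3/4, 0) → C = 9
  (0, 3/2) → C = -9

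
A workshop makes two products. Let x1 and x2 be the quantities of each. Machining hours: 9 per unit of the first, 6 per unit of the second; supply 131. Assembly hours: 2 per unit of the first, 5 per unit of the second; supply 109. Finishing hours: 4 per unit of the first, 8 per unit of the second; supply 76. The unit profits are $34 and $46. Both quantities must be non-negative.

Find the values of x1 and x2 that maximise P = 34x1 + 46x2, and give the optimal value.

x1 = 37/3, x2 = 10/3, maximum P = 1718/3

The optimum lies where 9x1 + 6x2 = 131 and 4x1 + 8x2 = 76.
Solving simultaneously gives x1 = 37/3, x2 = 10/3.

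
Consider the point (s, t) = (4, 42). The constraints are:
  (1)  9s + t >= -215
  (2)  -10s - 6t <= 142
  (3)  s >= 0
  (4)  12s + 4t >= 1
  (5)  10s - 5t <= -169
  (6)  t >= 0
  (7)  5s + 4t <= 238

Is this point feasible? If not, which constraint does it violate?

feasible

(1): 78 ≥ -215 ✓
(2): -292 ≤ 142 ✓
(3): 4 ≥ 0 ✓
(4): 216 ≥ 1 ✓
(5): -170 ≤ -169 ✓
(6): 42 ≥ 0 ✓
(7): 188 ≤ 238 ✓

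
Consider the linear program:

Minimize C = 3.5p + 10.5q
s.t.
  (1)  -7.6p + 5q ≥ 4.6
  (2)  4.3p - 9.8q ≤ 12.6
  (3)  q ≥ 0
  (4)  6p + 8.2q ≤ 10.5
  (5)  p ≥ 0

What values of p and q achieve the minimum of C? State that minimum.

p = 0, q = 0.92, minimum C = 9.66

Extreme points and C = 3.5p + 10.5q:
  (739/4616, 2685/2308) → C = 117943/9232
  (0, 23/25) → C = 483/50
  (0, 105/82) → C = 2205/164

The binding constraints are -7.6p + 5q = 4.6 and p = 0.
Solving simultaneously gives p = 0, q = 23/25.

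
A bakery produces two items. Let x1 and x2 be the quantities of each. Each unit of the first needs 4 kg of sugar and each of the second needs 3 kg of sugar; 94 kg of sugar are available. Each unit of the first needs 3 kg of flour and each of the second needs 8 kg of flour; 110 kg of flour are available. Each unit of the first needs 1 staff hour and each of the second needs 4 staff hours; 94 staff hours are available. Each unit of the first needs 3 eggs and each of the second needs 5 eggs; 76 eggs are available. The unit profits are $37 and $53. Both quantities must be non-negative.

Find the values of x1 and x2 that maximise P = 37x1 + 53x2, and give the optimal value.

Feasible corners and P = 37x1 + 53x2:
  (0, 0) → P = 0
  (0, 55/4) → P = 2915/4
  (47/2, 0) → P = 1739/2
  (22, 2) → P = 920
  (58/9, 34/3) → P = 7552/9

The optimum lies where 4x1 + 3x2 = 94 and 3x1 + 5x2 = 76.
Solving simultaneously gives x1 = 22, x2 = 2.

x1 = 22, x2 = 2, maximum P = 920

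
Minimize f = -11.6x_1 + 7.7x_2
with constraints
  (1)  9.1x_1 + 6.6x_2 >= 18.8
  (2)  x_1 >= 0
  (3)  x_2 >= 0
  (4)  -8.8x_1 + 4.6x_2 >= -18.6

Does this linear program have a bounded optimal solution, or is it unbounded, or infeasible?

Extreme points and f = -11.6x_1 + 7.7x_2:
  (0, 94/33) → f = 329/15
  (188/91, 0) → f = -10904/455
  (93/44, 0) → f = -2697/110
The feasible region has finitely many vertices and no improving ray; the minimum is -2697/110 at (93/44, 0).

bounded optimum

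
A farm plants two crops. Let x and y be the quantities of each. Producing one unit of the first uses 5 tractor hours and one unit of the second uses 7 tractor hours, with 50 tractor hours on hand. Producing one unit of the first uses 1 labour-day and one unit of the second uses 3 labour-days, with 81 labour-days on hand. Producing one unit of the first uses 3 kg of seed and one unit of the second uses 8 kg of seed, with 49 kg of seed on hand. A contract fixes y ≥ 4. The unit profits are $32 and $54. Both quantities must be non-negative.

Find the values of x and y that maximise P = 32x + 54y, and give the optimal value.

Extreme points and P = 32x + 54y:
  (0, 49/8) → P = 1323/4
  (0, 4) → P = 216
  (3, 5) → P = 366
  (22/5, 4) → P = 1784/5

x = 3, y = 5, maximum P = 366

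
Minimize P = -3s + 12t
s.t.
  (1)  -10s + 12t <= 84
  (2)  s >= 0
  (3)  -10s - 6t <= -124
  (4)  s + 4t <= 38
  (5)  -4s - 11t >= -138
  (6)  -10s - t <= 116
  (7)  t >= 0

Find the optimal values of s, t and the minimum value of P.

s = 69/2, t = 0, minimum P = -207/2

The optimum lies where -4s - 11t = -138 and t = 0.
Solving simultaneously gives s = 69/2, t = 0.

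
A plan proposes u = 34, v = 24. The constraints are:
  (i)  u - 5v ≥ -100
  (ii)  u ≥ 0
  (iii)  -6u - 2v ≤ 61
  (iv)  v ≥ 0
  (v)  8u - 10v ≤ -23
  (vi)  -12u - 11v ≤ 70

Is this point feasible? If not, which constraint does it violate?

Constraint (v): 8u - 10v = 32, which is not ≤ -23. All other constraints are satisfied.

not feasible — violates (v)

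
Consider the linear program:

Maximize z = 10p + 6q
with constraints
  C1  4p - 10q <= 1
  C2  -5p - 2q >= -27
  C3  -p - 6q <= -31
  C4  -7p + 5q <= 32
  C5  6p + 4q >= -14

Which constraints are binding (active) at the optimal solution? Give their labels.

C2 and C4

Feasible corners and z = 10p + 6q:
  (25/7, 32/7) → z = 442/7
  (71/39, 349/39) → z = 2804/39
  (-37/47, 249/47) → z = 1124/47

The maximum is at (71/39, 349/39). Substituting into each constraint, equality holds for C2 and C4; the remaining constraints have slack.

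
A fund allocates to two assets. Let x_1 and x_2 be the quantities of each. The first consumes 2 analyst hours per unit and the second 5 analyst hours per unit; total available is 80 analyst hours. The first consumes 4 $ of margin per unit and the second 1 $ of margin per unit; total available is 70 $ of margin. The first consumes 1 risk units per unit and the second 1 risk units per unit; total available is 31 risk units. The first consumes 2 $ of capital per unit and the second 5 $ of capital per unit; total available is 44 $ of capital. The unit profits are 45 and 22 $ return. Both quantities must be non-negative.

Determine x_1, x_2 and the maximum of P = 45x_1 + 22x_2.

Feasible corners and P = 45x_1 + 22x_2:
  (0, 0) → P = 0
  (0, 44/5) → P = 968/5
  (35/2, 0) → P = 1575/2
  (17, 2) → P = 809

The optimum lies where 4x_1 + x_2 = 70 and 2x_1 + 5x_2 = 44.
Solving simultaneously gives x_1 = 17, x_2 = 2.

x_1 = 17, x_2 = 2, maximum P = 809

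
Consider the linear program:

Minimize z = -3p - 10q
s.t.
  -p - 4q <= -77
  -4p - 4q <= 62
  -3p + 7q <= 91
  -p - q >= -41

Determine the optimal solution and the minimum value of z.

p = 98/5, q = 107/5, minimum z = -1364/5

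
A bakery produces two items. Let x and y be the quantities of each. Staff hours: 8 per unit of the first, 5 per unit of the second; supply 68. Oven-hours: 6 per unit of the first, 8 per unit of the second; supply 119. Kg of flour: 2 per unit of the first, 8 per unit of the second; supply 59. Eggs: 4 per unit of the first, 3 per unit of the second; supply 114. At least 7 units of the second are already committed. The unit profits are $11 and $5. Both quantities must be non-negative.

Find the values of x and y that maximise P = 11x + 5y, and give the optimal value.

Corner points and P = 11x + 5y:
  (0, 59/8) → P = 295/8
  (0, 7) → P = 35
  (3/2, 7) → P = 103/2

The optimum lies where 2x + 8y = 59 and y = 7.
Solving simultaneously gives x = 3/2, y = 7.

x = 3/2, y = 7, maximum P = 103/2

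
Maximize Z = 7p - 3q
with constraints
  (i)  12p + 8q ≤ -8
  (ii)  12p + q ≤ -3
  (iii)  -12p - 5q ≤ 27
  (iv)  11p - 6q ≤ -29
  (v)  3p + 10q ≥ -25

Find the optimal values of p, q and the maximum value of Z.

The optimum lies where 12p + 8q = -8 and 11p - 6q = -29.
Solving simultaneously gives p = -7/4, q = 13/8.

p = -7/4, q = 13/8, maximum Z = -137/8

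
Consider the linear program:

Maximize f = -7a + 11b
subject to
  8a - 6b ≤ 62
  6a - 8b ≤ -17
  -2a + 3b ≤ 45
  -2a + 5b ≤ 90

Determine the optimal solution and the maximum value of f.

a = 45/4, b = 45/2, maximum f = 675/4

Corner points and f = -7a + 11b:
  (299/14, 127/7) → f = 701/14
  (425/14, 211/7) → f = 1667/14
  (45/4, 45/2) → f = 675/4
The feasible region is unbounded (it extends along (-3, -2), (-4, -3)), but f strictly decreases along every unbounded feasible direction, so there is no improving ray and the maximum is attained at a vertex.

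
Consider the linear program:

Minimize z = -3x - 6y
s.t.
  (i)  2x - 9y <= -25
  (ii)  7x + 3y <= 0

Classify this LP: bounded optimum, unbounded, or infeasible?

unbounded

From the feasible point (-25/23, 175/69), moving in the direction (-3, 7) keeps every constraint satisfied while z decreases without bound.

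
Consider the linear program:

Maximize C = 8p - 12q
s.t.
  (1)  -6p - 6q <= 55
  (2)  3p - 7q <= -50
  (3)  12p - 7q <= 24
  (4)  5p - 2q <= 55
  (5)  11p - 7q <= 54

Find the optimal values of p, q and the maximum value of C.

p = 74/9, q = 32/3, maximum C = -560/9

The feasible region is unbounded (it extends along (-1, 1), (2, 5)), but C strictly decreases along every unbounded feasible direction, so there is no improving ray and the maximum is attained at a vertex.

The binding constraints are 3p - 7q = -50 and 12p - 7q = 24.
Solving simultaneously gives p = 74/9, q = 32/3.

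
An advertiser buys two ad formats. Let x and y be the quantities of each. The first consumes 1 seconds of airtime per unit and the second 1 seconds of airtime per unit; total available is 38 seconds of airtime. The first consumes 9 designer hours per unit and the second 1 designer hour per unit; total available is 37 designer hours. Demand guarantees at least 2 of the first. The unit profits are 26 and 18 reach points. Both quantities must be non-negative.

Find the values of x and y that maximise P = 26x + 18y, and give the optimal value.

Corner points and P = 26x + 18y:
  (37/9, 0) → P = 962/9
  (2, 0) → P = 52
  (2, 19) → P = 394

x = 2, y = 19, maximum P = 394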